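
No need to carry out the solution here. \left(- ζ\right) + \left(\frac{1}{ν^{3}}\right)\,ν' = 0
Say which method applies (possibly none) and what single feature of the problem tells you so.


Verdict: separation of variables — a product of single-variable factors, ζ and ν^{3} — the textbook separable form. The cross-partial test also passes here (vacuously, each side single-variable); the potential-function route would work, separation is simply more immediate.


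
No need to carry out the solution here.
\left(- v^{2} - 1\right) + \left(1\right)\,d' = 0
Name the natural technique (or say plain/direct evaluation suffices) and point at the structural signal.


Diagnosis: no special technique — solved for the derivative, no d appears — this is antidifferentiation in v wearing ODE clothing.


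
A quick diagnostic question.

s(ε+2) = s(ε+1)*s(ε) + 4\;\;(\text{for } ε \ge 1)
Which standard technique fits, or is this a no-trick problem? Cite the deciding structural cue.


Verdict: no special technique — the unknown enters the rule nonlinearly, not as a weighted sum — no linear method is even well-posed.


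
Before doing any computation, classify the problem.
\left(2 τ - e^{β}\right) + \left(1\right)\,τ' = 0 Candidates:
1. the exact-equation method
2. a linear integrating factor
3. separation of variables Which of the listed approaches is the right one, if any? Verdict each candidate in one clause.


Best approach: a linear integrating factor — linear in the unknown with genuine forcing: multiply through by the exponential of the integrated coefficient and the left side closes into one derivative.
- the exact-equation method — the mixed partial derivatives differ, so the left side is not a total differential.
- a linear integrating factor: yes — fits the structure here.
- separation of variables: the two dependences are entangled, not a clean product of one-variable pieces.


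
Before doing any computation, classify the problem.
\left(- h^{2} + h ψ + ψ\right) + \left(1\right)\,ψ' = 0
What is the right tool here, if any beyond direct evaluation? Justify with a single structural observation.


Method: a linear integrating factor — linear in the unknown with genuine forcing: multiply through by the exponential of the integrated coefficient and the left side closes into one derivative.


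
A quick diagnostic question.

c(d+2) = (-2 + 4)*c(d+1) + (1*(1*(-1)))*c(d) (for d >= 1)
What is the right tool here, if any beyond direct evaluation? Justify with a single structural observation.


Diagnosis: the characteristic-root method — every coefficient is a fixed number and the forcing is zero — substitute r^d and read off the root equation.


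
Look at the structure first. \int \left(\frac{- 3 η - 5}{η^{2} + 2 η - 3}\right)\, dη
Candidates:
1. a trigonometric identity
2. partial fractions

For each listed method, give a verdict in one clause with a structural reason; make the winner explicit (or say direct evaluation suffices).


Verdict: partial fractions — break η^{2} + 2 η - 3 into its roots and the integral splits into logarithm-sized bites.
- a trigonometric identity: no sine or cosine appears, so there is nothing for a trigonometric identity to act on.
- partial fractions: applies; the problem has the shape this method handles.


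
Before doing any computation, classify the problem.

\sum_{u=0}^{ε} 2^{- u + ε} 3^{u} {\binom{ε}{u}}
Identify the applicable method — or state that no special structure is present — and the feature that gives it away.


Method: the binomial theorem — terms weighting {\binom{ε}{u}} against matched powers of 3 and 2 reassemble into (3 + 2)^ε by the binomial theorem.


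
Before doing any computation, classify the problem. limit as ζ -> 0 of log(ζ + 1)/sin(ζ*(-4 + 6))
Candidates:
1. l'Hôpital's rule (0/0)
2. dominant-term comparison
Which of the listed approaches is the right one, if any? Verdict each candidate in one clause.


Technique: l'Hôpital's rule (0/0) — numerator and denominator both vanish at 0 — a genuine 0/0 form, which is exactly when l'Hôpital applies. A local series expansion at the point resolves it as well; the rule is the packaged version of that step.
- l'Hôpital's rule (0/0) — applies; the problem has the shape this method handles.
- dominant-term comparison: leading-power comparison does not apply to this form.


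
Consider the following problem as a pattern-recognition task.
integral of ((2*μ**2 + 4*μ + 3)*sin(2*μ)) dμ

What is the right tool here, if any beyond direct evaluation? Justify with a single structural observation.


Best approach: integration by parts — the integrand splits as 2*μ**2 + 4*μ + 3 times sin(2*μ) — repeatedly differentiating the polynomial part kills it, which is the parts ladder.


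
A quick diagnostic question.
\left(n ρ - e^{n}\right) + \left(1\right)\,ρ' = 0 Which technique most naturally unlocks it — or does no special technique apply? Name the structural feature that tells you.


Method: a linear integrating factor — ρ appears only to the first power with coefficient n — the classic integrating-factor setup.


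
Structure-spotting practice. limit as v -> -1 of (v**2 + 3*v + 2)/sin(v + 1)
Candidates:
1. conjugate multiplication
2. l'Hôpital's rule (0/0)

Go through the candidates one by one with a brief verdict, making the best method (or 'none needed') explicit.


Method: l'Hôpital's rule (0/0) — substituting -1 gives 0 over 0; differentiate top and bottom once and re-evaluate. A local series expansion at the point resolves it as well; the rule is the packaged version of that step.
- conjugate multiplication: rationalization has no target — no divergent radical difference appears.
- l'Hôpital's rule (0/0) — applicable, and directly so.


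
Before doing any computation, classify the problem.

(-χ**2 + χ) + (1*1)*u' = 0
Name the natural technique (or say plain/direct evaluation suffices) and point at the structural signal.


Technique: no special technique — the slope is a function of χ alone, so integrate both sides directly.


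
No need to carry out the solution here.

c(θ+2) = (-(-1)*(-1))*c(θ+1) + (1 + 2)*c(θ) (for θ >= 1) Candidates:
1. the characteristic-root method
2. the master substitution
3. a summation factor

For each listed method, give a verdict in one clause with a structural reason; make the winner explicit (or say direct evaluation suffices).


Best approach: the characteristic-root method — no index-dependence in the weights and nothing inhomogeneous: classic characteristic-equation setup.
- the characteristic-root method — applicable, and directly so.
- the master substitution — no fixed divisor shrinks the index between calls.
- a summation factor: a summation factor telescopes one-step recursions; this one carries higher-order memory.


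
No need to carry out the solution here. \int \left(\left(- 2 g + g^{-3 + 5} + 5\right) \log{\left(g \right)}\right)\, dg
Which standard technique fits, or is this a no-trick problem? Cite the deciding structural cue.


Technique: integration by parts — choose u = \log{\left(g \right)}: one derivative turns the logarithm algebraic, and the remaining factor (- 2 g + g^{-3 + 5} + 5) integrates term by term under the power rule.


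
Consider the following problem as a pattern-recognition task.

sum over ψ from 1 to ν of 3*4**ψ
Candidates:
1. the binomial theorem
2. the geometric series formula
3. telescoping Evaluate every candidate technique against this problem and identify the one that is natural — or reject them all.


Technique: the geometric series formula — the ratio of consecutive terms is the constant 4, independent of the index — a geometric sum.
- the binomial theorem: the terms lack the binomial-coefficient-weighted complementary-power pattern of an expansion.
- the geometric series formula: applicable, and directly so.
- telescoping: in the displayed form, no term reappears at a neighboring index to cancel against.


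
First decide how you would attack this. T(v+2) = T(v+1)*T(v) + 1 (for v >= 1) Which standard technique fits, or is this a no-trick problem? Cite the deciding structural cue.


Diagnosis: no special technique — a nonlinear dependence on earlier terms breaks linearity, and with it every superposition-based closed form.


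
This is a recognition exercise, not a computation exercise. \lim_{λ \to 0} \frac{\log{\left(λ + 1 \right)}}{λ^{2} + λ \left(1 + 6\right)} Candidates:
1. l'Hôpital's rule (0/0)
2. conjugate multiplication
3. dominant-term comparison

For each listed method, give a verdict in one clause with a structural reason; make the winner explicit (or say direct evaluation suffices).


Technique: l'Hôpital's rule (0/0) — the 0/0 form at 0 is the signature situation for l'Hôpital's rule. One could equally expand both pieces locally and compare leading terms; the rule does that in one stroke.
- l'Hôpital's rule (0/0) — yes — fits the structure here.
- conjugate multiplication: the conjugate move applies to radical differences, which this is not.
- dominant-term comparison: leading-power comparison does not apply to this form.


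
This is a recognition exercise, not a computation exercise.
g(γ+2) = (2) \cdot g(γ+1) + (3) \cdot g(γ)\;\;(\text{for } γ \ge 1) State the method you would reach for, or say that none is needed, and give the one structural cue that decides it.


Method: the characteristic-root method — the recurrence is linear and homogeneous with constant coefficients, so the ansatz r^γ turns it into a polynomial equation for r.


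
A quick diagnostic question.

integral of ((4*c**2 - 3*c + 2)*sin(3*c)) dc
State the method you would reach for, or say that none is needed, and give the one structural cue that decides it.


Diagnosis: integration by parts — differentiate 4*c**2 - 3*c + 2, integrate sin(3*c): each pass lowers the polynomial degree, so parts terminates.


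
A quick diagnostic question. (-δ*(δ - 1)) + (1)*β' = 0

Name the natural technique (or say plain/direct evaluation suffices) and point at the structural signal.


Diagnosis: no special technique — solved for the derivative, β never appears on the right — this is a direct integration in δ, not a differential-equations problem at heart.


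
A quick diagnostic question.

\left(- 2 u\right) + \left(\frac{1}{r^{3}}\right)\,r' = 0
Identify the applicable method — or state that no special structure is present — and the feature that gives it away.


Technique: separation of variables — one side of the product carries the independent variable, the other the unknown — the textbook separation shape. An exactness check succeeds on this form as well — separation and the potential function arrive at the same answer, separation more directly.


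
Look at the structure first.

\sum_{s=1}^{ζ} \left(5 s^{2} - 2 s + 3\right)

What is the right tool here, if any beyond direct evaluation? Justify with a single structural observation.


Best approach: no special technique — the summand is a plain polynomial in s (expanding first if it arrives factored); standard power-sum formulas evaluate it term by term.


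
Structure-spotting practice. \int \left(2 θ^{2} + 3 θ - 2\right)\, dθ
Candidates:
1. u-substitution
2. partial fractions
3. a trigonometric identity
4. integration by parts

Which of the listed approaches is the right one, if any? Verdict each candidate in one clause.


Technique: no special technique — the integrand is a sum of constant multiples of powers of θ — integrate term by term.
- u-substitution: any workable substitution here is cosmetic — the integrand is already in directly integrable form.
- partial fractions: the expression is not a ratio of polynomials that decomposes further.
- a trigonometric identity — with no trigonometric functions present, identity rewriting has no target.
- integration by parts — splitting off a factor buys nothing — the integrand integrates directly without parts.


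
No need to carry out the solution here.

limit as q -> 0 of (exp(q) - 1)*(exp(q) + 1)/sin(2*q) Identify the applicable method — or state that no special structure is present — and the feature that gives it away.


Verdict: l'Hôpital's rule (0/0) — substituting 0 gives 0 over 0; differentiate top and bottom once and re-evaluate. A first-order expansion at the point is an equally standard path; the rule packages it.


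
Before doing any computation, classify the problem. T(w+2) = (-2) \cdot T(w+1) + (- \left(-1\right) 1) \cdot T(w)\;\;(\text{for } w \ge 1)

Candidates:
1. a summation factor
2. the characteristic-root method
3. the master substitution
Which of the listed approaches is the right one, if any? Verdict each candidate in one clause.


Diagnosis: the characteristic-root method — linear, homogeneous, constant coefficients: solutions of the form r^w exist — find the roots of the characteristic polynomial.
- a summation factor: the recurrence reaches back more than one step, outside the first-order family a summation factor normalizes.
- the characteristic-root method: yes — fits the structure here.
- the master substitution: the recursive argument is a shift of the index, not a fixed fraction of it.


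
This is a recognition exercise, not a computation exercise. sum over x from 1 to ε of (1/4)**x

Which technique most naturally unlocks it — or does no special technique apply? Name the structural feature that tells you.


Best approach: the geometric series formula — term-over-term division gives 1/4 every time — index-free ratio, geometric sum formula applies.


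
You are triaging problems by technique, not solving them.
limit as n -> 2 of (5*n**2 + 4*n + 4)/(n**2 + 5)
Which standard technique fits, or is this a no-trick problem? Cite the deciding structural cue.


Method: no special technique — nothing blocks direct substitution at 2: plug in and finish.


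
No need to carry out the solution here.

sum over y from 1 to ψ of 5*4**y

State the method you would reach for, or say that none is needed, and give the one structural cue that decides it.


Verdict: the geometric series formula — check a ratio of consecutive terms: it is 4, independent of the index, so the geometric formula closes the sum.


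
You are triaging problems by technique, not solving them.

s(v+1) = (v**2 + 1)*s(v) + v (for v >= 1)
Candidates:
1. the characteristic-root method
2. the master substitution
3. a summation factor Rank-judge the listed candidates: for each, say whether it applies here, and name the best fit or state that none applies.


Verdict: a summation factor — one step of memory with a weight v**2 + 1 that changes as the index grows — the summation-factor construction is built for this.
- the characteristic-root method — the coefficients vary with the index, breaking the constant-coefficient structure the method needs.
- the master substitution — this is shift-type recursion, outside the divide-and-conquer template.
- a summation factor — a fit — the right tool for this form.


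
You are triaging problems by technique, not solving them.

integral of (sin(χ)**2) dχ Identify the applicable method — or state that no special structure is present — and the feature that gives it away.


Diagnosis: a trigonometric identity — sin(χ)**2 is the textbook power-reduction case — identities first, antiderivatives second.


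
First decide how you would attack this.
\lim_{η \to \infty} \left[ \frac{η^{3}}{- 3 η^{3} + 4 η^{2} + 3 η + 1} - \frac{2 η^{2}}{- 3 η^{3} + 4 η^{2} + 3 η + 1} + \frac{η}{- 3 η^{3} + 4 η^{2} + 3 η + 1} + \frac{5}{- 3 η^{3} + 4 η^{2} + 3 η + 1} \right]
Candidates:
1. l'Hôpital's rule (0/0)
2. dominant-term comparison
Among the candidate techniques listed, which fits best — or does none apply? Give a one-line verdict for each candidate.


Verdict: dominant-term comparison — growth-rate triage: the leading powers of η decide the limit, everything else is noise.
- l'Hôpital's rule (0/0) — as a single quotient the expression runs to ∞/∞ at the limit point — an at-infinity form of the rule would apply, though the leading-growth comparison is the direct reading.
- dominant-term comparison — yes, a natural case for it.


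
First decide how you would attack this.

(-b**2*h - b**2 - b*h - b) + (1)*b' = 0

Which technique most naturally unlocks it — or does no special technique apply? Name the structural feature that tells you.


Diagnosis: separation of variables — separating collects all b-dependence with the derivative and leaves all h-dependence opposite: variables separate. Rearranged, this also fits the Bernoulli template directly; separation reads the product structure as given.


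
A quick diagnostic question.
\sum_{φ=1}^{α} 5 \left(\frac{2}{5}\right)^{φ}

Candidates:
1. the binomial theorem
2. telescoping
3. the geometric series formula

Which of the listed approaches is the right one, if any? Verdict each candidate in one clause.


Best approach: the geometric series formula — consecutive terms stand in a fixed index-free ratio — the geometric sum formula closes it.
- the binomial theorem: no binomial coefficients pair with matched powers.
- telescoping: neither a shifted-difference shape nor integer-spaced poles are present.
- the geometric series formula: yes — fits the structure here.


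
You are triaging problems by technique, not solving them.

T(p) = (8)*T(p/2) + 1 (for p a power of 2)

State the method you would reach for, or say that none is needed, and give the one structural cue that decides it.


Technique: the master substitution — divide-the-index recursion (p/2 inside the call) straightens out once the index is rewritten as 2^m.


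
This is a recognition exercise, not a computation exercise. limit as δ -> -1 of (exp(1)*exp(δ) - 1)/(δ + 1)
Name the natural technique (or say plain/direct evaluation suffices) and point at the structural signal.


Method: l'Hôpital's rule (0/0) — substituting -1 gives 0 over 0; differentiate top and bottom once and re-evaluate. A local series expansion at the point resolves it as well; the rule is the packaged version of that step.


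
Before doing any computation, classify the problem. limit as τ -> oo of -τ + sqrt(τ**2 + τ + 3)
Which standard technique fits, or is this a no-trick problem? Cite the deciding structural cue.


Best approach: conjugate multiplication — divergence minus divergence hides a finite answer — expose it by pairing sqrt(τ**2 + τ + 3) - τ with its conjugate.


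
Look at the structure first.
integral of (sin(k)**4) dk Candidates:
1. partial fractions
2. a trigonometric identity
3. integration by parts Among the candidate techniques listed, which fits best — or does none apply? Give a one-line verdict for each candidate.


Best approach: a trigonometric identity — the even exponent on sin(k)**4 signals one move: rewrite via cos of the doubled angle.
- partial fractions: there is no rational-function structure to decompose.
- a trigonometric identity: a fit — the right tool for this form.
- integration by parts — not the fit here: there is no polynomial factor to ladder down — parts can still close the trigonometric product by recursion, though the identity rewrite is the direct route.


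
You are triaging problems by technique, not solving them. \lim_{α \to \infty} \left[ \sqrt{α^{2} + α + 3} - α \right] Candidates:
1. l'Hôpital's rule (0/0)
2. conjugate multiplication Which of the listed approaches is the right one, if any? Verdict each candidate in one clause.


Method: conjugate multiplication — both pieces blow up but their difference is finite; the conjugate trick rationalizes \sqrt{α^{2} + α + 3} - α.
- l'Hôpital's rule (0/0): no quotient structure at all: the clash is ∞ minus ∞, which rationalizing converts into a tractable ratio.
- conjugate multiplication: applicable, and directly so.


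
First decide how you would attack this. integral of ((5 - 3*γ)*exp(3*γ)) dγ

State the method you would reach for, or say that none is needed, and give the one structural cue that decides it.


Technique: integration by parts — a polynomial 5 - 3*γ against the kernel exp(3*γ) is the signature bounded-ladder case for integration by parts.


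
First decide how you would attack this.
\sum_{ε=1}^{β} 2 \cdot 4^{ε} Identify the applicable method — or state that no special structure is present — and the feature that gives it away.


Verdict: the geometric series formula — the ratio of consecutive terms is the constant 4, independent of the index — a geometric sum.


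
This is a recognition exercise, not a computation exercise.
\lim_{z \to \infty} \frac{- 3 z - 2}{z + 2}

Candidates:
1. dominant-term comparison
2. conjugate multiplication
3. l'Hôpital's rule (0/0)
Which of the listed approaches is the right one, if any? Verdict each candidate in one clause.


Best approach: dominant-term comparison — divide by the highest power of z present: lower-order terms vanish and the dominant ratio remains.
- dominant-term comparison — applicable, and directly so.
- conjugate multiplication — multiplying by a conjugate would not remove any indeterminacy here.
- l'Hôpital's rule (0/0) — no 0/0 form appears: written as one quotient, top and bottom both grow without bound, and the ratio is decided by their leading terms.


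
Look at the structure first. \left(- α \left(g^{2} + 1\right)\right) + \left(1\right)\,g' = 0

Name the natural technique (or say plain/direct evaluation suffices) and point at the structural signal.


Verdict: separation of variables — all dependence on the two variables factors apart, the defining separable shape.


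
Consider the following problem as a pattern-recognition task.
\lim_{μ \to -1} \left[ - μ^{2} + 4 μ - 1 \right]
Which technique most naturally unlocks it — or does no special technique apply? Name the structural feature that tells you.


Best approach: no special technique — the function is continuous at -1; evaluation is itself the limit, no machinery required.


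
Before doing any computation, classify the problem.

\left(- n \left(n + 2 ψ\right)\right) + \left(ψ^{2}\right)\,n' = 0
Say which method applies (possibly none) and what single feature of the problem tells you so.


Best approach: the homogeneous substitution — solved for the derivative, the right side is unchanged under scaling ψ and n together — it depends only on the ratio n/ψ, so substitute a single ratio variable. This doubles as a Bernoulli equation in the unknown as written; the homogeneous route needs no setup at all.


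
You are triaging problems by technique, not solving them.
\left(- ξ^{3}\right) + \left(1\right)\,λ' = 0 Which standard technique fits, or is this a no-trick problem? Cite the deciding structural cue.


Technique: no special technique — solved for the derivative, no λ appears — this is antidifferentiation in ξ wearing ODE clothing.


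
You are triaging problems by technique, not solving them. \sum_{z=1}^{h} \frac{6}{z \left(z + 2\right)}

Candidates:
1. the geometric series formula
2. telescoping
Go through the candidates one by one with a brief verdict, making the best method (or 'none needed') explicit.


Method: telescoping — after splitting \frac{6}{z \left(z + 2\right)} into partial fractions, the pieces are shifted copies of one function and cancel telescopically.
- the geometric series formula: no single multiplier carries one term to the next throughout the sum.
- telescoping — yes — fits the structure here.


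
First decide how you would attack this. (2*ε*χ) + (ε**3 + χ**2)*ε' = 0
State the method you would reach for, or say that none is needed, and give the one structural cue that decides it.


Method: the exact-equation method — check exactness first: here it holds (2*ε*χ, ε**3 + χ**2 have matching cross partials), so no integrating factor is needed.


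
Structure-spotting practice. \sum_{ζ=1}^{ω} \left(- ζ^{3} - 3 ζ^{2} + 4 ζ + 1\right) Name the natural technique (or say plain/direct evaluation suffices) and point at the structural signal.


Best approach: no special technique — with only polynomial terms in ζ present, the classical sum-of-powers identities are all you need.


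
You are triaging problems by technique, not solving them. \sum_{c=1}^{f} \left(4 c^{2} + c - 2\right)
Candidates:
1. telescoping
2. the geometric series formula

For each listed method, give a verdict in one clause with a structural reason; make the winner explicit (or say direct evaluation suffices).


Verdict: no special technique — this is bookkeeping, not technique: standard formulas for sums of constant-multiple powers of c apply termwise.
- telescoping: as presented, consecutive terms share no shifted copy to cancel against — no rewrite is on display to change that.
- the geometric series formula — the term-to-term ratio changes with the index, so the geometric formula cannot close it.


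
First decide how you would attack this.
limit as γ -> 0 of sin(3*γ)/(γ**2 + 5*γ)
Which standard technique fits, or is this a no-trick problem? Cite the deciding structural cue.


Verdict: l'Hôpital's rule (0/0) — plug in 0: top and bottom both hit zero, so differentiate each and retry. A first-order expansion at the point is an equally standard path; the rule packages it.


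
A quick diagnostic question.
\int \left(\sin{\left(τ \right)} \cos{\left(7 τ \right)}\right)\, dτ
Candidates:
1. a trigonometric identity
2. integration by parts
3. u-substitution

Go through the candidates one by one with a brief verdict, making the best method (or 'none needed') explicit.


Best approach: a trigonometric identity — mixed-frequency products such as \sin{\left(τ \right)} \cos{\left(7 τ \right)} are designed for the product-to-sum formula.
- a trigonometric identity — yes — fits the structure here.
- integration by parts: not the natural route: no polynomial-kernel product appears — a recursive parts reduction of the trigonometric product exists, but the identity rewrite is direct.
- u-substitution — no subexpression of the integrand serves as a whole-integral substitution inner — individual terms may offer their own, but none carries its derivative as a factor of the full integrand; a working change of variable would have to be constructed from outside the expression.


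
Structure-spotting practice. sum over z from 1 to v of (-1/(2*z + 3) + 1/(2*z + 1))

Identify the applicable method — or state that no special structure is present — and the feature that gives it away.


Verdict: telescoping — difference-of-shifts structure (each term adds 1/(2*z + 1), then subtracts its one-index-advanced value, which the following term adds back) leaves only the first and last pieces standing.


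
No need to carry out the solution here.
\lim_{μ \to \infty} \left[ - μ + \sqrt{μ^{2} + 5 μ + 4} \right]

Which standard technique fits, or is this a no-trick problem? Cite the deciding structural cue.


Method: conjugate multiplication — neither \sqrt{μ^{2} + 5 μ + 4} nor μ converges alone, so rewrite their difference as a conjugate-rationalized quotient first.


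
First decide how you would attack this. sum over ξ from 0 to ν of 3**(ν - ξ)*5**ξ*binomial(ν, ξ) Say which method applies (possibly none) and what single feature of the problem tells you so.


Diagnosis: the binomial theorem — binomial(ν, ξ) weighting matched powers of 5 and 3 is the expanded form of (5 + 3)^ν — fold it back up.


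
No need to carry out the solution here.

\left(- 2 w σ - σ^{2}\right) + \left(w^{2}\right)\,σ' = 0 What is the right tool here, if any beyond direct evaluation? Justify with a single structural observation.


Diagnosis: the homogeneous substitution — the slope's numerator and denominator share total degree; set v = σ/w and the equation drops to separable form. A Bernoulli substitution is a fair alternative on this equation directly; the homogeneous reading takes it as given.


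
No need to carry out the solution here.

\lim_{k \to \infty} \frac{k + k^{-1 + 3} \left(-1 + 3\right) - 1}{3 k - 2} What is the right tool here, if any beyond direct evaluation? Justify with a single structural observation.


Diagnosis: dominant-term comparison — divide through by the highest power of k; every lower-order term dies and the dominant terms decide the limit. As a single quotient, the ∞/∞ shape would yield to repeated differentiation as well — the growth comparison gets there in one look.


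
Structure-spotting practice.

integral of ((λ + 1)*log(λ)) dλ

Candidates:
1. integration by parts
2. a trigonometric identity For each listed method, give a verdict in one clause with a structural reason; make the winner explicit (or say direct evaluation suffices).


Method: integration by parts — one parts step with u = log(λ) trades the logarithm for an algebraic integrand.
- integration by parts: applies; the problem has the shape this method handles.
- a trigonometric identity — with no trigonometric functions present, identity rewriting has no target.


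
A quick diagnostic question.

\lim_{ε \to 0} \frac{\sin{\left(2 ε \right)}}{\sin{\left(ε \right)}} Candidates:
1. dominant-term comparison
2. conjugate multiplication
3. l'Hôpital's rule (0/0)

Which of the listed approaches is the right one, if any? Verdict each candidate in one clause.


Diagnosis: l'Hôpital's rule (0/0) — substituting 0 gives 0 over 0; differentiate top and bottom once and re-evaluate. A local series expansion at the point resolves it as well; the rule is the packaged version of that step.
- dominant-term comparison: this is not a rational comparison of growth rates at infinity.
- conjugate multiplication: no divergent radical difference is present for a conjugate pair to cancel.
- l'Hôpital's rule (0/0) — applies; the problem has the shape this method handles.


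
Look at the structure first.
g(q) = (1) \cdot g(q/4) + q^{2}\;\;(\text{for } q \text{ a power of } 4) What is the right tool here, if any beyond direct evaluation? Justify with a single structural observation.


Best approach: the master substitution — the argument shrinks by the factor 4, so measure the index on a logarithmic scale and the recursion becomes a shift.


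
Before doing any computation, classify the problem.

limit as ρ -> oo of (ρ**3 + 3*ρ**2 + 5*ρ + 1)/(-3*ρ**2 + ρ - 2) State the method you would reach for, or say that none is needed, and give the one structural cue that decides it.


Verdict: dominant-term comparison — at large ρ only the top-degree terms survive; compare the leading terms and the limit falls out. l'Hôpital's at-infinity variant applies to the expression viewed as a single quotient; the leading-term comparison is the direct route.


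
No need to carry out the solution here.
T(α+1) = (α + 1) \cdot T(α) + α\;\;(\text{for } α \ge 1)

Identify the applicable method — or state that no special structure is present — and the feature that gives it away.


Verdict: a summation factor — it is first-order linear but the coefficient α + 1 depends on the index, so multiply through by a summation factor to telescope it.


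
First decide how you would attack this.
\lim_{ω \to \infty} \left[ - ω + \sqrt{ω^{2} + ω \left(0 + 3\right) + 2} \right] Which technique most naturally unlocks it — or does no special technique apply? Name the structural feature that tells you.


Method: conjugate multiplication — infinity minus infinity with a radical in play — multiply by the conjugate so the divergences of \sqrt{ω^{2} + ω \left(0 + 3\right) + 2} and ω annihilate.


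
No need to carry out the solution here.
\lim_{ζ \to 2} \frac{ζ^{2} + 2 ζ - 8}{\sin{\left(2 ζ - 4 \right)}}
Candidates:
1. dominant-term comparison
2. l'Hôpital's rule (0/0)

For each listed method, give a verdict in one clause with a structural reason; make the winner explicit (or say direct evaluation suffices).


Technique: l'Hôpital's rule (0/0) — both numerator and denominator vanish at 2: the genuine 0/0 indeterminate that l'Hôpital exists for. Known elementary limits would finish this too — the rule just bypasses the case analysis.
- dominant-term comparison: leading-power comparison does not apply to this form.
- l'Hôpital's rule (0/0): applies; the problem has the shape this method handles.


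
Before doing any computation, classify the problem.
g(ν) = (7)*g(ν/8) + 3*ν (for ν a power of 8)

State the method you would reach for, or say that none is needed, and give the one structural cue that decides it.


Verdict: the master substitution — the argument contracts 8-fold per step: reindex ν exponentially and solve the linear recurrence in the new index.


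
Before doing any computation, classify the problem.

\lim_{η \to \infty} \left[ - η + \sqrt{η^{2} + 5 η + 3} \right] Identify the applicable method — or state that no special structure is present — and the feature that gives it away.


Diagnosis: conjugate multiplication — \sqrt{η^{2} + 5 η + 3} and η both blow up, but their difference is tame once the conjugate rationalizes it.


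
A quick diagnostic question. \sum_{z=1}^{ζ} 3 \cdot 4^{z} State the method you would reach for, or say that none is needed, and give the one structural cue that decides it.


Diagnosis: the geometric series formula — each summand is the previous one scaled by 4; that constant multiplier is itself the geometric structure.


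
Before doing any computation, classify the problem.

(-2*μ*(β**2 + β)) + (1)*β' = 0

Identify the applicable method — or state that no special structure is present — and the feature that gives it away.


Technique: separation of variables — all dependence on the two variables factors apart, the defining separable shape. A Bernoulli substitution applies to this equation as given; separation takes the same equation in its displayed form.


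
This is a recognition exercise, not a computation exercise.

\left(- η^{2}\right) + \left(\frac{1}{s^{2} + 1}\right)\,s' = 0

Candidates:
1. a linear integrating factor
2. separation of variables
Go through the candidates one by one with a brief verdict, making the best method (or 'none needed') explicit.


Method: separation of variables — all dependence on the two variables factors apart, the defining separable shape.
- a linear integrating factor — a nonlinear term in the unknown puts this outside the integrating-factor template.
- separation of variables: applies; the problem has the shape this method handles.


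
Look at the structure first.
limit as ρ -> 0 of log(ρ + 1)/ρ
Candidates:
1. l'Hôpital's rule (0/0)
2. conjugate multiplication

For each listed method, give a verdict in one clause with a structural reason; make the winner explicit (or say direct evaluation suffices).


Method: l'Hôpital's rule (0/0) — both numerator and denominator vanish at 0: the genuine 0/0 indeterminate that l'Hôpital exists for. A first-order expansion at the point is an equally standard path; the rule packages it.
- l'Hôpital's rule (0/0): a fit — the right tool for this form.
- conjugate multiplication: the conjugate move applies to radical differences, which this is not.


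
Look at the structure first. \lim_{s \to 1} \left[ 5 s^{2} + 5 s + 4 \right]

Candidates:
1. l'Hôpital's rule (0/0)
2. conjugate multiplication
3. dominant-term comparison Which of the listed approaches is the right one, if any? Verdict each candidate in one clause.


Method: no special technique — the expression is continuous at 1 — substitute and evaluate; no indeterminate form appears.
- l'Hôpital's rule (0/0): evaluation at the point is determinate, so the rule has nothing to repair.
- conjugate multiplication: rationalization has no target — no divergent radical difference appears.
- dominant-term comparison — no dominant-degree comparison decides it.


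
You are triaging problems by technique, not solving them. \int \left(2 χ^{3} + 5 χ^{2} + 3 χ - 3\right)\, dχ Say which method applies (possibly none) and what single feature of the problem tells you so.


Diagnosis: no special technique — the integrand is a sum of constant multiples of powers of χ — integrate term by term.


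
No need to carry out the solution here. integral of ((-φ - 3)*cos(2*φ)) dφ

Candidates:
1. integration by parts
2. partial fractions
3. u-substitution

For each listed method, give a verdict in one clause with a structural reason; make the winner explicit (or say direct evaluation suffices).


Diagnosis: integration by parts — -φ - 3 dies after finitely many derivatives while cos(2*φ) cycles under integration — the tabular/parts setup.
- integration by parts — yes — fits the structure here.
- partial fractions — the expression is not a ratio of polynomials that decomposes further.
- u-substitution: no subexpression of the integrand serves as a whole-integral substitution inner — individual terms may offer their own, but none carries its derivative as a factor of the full integrand; a working change of variable would have to be constructed from outside the expression.


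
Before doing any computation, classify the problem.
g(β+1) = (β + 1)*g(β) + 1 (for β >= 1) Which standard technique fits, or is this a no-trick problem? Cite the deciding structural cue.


Technique: a summation factor — normalize by the running product of β + 1: the left side becomes a difference, and differences sum.


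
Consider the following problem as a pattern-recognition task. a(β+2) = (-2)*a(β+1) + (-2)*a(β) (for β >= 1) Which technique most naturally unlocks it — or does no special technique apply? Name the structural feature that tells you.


Best approach: the characteristic-root method — no index-dependence in the weights and nothing inhomogeneous: classic characteristic-equation setup.


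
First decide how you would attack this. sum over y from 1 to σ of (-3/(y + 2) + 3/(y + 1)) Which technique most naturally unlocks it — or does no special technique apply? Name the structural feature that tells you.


Verdict: telescoping — spot the paired structure — each term adds 3/(y + 1) and subtracts its successor value, which the next term restores: the definition of a telescoping chain.


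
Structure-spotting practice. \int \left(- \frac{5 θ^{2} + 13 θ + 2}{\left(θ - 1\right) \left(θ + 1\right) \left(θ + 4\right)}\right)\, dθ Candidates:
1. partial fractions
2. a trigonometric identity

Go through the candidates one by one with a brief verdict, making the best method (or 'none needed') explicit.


Diagnosis: partial fractions — the bottom factors while the top stays lower-degree — split into simple fractions and integrate piece by piece.
- partial fractions: applies; the problem has the shape this method handles.
- a trigonometric identity: there is no trigonometric structure at all — the integrand carries no sine or cosine to rewrite.


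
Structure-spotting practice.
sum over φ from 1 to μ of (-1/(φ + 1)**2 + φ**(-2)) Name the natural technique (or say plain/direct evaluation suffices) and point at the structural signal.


Best approach: telescoping — each term adds φ**(-2) and subtracts the same expression advanced one index; that subtracted piece cancels against the next term's added copy — only the boundary terms survive.


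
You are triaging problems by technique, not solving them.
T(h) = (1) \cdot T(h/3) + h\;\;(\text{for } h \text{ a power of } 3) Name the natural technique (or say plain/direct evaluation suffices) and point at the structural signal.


Diagnosis: the master substitution — treat m = log base 3 of h as the new clock: one recursion step advances m by one while h scales by 3.


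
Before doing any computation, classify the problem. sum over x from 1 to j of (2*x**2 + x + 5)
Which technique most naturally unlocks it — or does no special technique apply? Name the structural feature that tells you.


Technique: no special technique — this is bookkeeping, not technique: standard formulas for sums of constant-multiple powers of x apply termwise.
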